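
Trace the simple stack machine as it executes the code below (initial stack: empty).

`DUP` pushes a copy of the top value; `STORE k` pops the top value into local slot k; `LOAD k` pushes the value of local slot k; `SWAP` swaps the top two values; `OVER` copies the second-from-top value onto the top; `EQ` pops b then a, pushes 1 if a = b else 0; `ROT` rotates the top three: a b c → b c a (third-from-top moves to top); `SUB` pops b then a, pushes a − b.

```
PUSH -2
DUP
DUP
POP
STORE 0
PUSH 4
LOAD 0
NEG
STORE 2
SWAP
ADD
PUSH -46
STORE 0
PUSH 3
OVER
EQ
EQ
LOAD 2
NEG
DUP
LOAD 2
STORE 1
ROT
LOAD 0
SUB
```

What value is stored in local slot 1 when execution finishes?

2

PUSH -2   [-2]
DUP       [-2, -2]
DUP       [-2, -2, -2]
POP       [-2, -2]
STORE 0   [-2]
PUSH 4    [-2, 4]
LOAD 0    [-2, 4, -2]
NEG       [-2, 4, 2]
STORE 2   [-2, 4]
SWAP      [4, -2]
ADD       [2]
PUSH -46  [2, -46]
STORE 0   [2]
PUSH 3    [2, 3]
OVER      [2, 3, 2]
EQ        [2, 0]
EQ        [0]
LOAD 2    [0, 2]
NEG       [0, -2]
DUP       [0, -2, -2]
LOAD 2    [0, -2, -2, 2]
STORE 1   [0, -2, -2]
ROT       [-2, -2, 0]
LOAD 0    [-2, -2, 0, -46]
SUB       [-2, -2, 46]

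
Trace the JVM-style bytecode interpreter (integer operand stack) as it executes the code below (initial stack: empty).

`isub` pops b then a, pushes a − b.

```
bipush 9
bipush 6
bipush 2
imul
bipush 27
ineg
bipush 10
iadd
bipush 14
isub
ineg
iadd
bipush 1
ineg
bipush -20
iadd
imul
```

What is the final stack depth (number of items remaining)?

bipush 9   -> [9]
bipush 6   -> [9, 6]
bipush 2   -> [9, 6, 2]
imul       -> [9, 12]
bipush 27  -> [9, 12, 27]
ineg       -> [9, 12, -27]
bipush 10  -> [9, 12, -27, 10]
iadd       -> [9, 12, -17]
bipush 14  -> [9, 12, -17, 14]
isub       -> [9, 12, -31]
ineg       -> [9, 12, 31]
iadd       -> [9, 43]
bipush 1   -> [9, 43, 1]
ineg       -> [9, 43, -1]
bipush -20 -> [9, 43, -1, -20]
iadd       -> [9, 43, -21]
imul       -> [9, -903]

2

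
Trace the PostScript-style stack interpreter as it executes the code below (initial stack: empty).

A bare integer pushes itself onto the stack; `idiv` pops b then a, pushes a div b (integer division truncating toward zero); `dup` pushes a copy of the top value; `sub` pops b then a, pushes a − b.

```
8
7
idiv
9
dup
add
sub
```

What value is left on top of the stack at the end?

8    → 8
7    → 8 7
idiv → 1
9    → 1 9
dup  → 1 9 9
add  → 1 18
sub  → -17

-17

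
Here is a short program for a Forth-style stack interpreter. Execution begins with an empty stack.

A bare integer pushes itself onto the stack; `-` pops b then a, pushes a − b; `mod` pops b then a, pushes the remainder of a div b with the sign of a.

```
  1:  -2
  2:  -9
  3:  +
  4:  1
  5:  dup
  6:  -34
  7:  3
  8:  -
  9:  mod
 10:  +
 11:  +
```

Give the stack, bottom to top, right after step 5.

-2  -> -2
-9  -> -2 -9
+   -> -11
1   -> -11 1
dup -> -11 1 1

[-11, 1, 1]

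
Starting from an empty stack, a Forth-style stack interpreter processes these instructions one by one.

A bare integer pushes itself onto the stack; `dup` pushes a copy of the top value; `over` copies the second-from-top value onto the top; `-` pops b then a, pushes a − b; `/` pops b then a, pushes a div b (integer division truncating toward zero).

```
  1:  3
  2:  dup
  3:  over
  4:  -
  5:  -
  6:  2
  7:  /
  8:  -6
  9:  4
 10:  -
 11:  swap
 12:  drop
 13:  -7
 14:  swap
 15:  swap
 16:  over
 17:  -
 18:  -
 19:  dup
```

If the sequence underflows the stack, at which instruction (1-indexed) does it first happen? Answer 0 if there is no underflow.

3     3
dup   3 3
over  3 3 3
-     3 0
-     3
2     3 2
/     1
-6    1 -6
4     1 -6 4
-     1 -10
swap  -10 1
drop  -10
-7    -10 -7
swap  -7 -10
swap  -10 -7
over  -10 -7 -10
-     -10 3
-     -13
dup   -13 -13

0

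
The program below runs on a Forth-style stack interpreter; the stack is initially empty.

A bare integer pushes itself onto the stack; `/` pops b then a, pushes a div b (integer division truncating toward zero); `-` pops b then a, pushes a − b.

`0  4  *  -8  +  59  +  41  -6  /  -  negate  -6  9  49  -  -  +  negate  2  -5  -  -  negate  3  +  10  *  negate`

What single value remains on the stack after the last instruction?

0      → [0]
4      → [0, 4]
*      → [0]
-8     → [0, -8]
+      → [-8]
59     → [-8, 59]
+      → [51]
41     → [51, 41]
-6     → [51, 41, -6]
/      → [51, -6]
-      → [57]
negate → [-57]
-6     → [-57, -6]
9      → [-57, -6, 9]
49     → [-57, -6, 9, 49]
-      → [-57, -6, -40]
-      → [-57, 34]
+      → [-23]
negate → [23]
2      → [23, 2]
-5     → [23, 2, -5]
-      → [23, 7]
-      → [16]
negate → [-16]
3      → [-16, 3]
+      → [-13]
10     → [-13, 10]
*      → [-130]
negate → [130]

130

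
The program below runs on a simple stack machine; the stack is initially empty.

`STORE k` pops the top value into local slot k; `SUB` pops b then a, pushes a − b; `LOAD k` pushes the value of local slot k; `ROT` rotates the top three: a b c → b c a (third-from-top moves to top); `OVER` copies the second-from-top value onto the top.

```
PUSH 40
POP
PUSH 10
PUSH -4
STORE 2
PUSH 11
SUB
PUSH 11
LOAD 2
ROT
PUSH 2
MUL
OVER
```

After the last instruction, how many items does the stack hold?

PUSH 40 → [40]
POP     → []
PUSH 10 → [10]
PUSH -4 → [10, -4]
STORE 2 → [10]
PUSH 11 → [10, 11]
SUB     → [-1]
PUSH 11 → [-1, 11]
LOAD 2  → [-1, 11, -4]
ROT     → [11, -4, -1]
PUSH 2  → [11, -4, -1, 2]
MUL     → [11, -4, -2]
OVER    → [11, -4, -2, -4]

4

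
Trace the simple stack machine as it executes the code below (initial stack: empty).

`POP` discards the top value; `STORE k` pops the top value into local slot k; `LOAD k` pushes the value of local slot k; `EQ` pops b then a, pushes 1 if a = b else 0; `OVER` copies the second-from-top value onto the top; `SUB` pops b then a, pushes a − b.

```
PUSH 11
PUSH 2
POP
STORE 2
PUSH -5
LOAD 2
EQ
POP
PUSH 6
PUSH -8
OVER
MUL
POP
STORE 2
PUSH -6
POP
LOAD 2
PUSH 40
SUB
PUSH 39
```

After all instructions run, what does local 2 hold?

PUSH 11 → 11
PUSH 2  → 11 2
POP     → 11
STORE 2 → (empty)
PUSH -5 → -5
LOAD 2  → -5 11
EQ      → 0
POP     → (empty)
PUSH 6  → 6
PUSH -8 → 6 -8
OVER    → 6 -8 6
MUL     → 6 -48
POP     → 6
STORE 2 → (empty)
PUSH -6 → -6
POP     → (empty)
LOAD 2  → 6
PUSH 40 → 6 40
SUB     → -34
PUSH 39 → -34 39

6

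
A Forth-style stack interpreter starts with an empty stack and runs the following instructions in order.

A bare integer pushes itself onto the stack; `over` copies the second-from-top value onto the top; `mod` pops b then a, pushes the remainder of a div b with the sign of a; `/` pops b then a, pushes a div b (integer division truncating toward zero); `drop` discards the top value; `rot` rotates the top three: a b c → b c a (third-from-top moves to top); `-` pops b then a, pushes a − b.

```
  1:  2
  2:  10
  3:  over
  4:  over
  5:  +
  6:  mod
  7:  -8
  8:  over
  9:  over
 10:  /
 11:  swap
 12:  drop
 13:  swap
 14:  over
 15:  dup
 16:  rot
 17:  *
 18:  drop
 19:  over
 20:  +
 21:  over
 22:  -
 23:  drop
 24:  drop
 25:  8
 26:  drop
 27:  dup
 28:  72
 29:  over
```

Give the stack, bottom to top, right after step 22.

[2, -1, -1]

2    : [2]
10   : [2, 10]
over : [2, 10, 2]
over : [2, 10, 2, 10]
+    : [2, 10, 12]
mod  : [2, 10]
-8   : [2, 10, -8]
over : [2, 10, -8, 10]
over : [2, 10, -8, 10, -8]
/    : [2, 10, -8, -1]
swap : [2, 10, -1, -8]
drop : [2, 10, -1]
swap : [2, -1, 10]
over : [2, -1, 10, -1]
dup  : [2, -1, 10, -1, -1]
rot  : [2, -1, -1, -1, 10]
*    : [2, -1, -1, -10]
drop : [2, -1, -1]
over : [2, -1, -1, -1]
+    : [2, -1, -2]
over : [2, -1, -2, -1]
-    : [2, -1, -1]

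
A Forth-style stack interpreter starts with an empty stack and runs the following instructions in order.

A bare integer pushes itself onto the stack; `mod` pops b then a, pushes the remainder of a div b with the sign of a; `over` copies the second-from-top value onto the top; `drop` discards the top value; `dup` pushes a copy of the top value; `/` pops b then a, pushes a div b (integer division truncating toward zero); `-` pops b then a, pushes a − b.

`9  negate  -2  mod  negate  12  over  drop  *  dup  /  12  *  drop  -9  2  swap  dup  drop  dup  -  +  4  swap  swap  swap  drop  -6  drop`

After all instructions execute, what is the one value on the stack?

9      -> 9
negate -> -9
-2     -> -9 -2
mod    -> -1
negate -> 1
12     -> 1 12
over   -> 1 12 1
drop   -> 1 12
*      -> 12
dup    -> 12 12
/      -> 1
12     -> 1 12
*      -> 12
drop   -> (empty)
-9     -> -9
2      -> -9 2
swap   -> 2 -9
dup    -> 2 -9 -9
drop   -> 2 -9
dup    -> 2 -9 -9
-      -> 2 0
+      -> 2
4      -> 2 4
swap   -> 4 2
swap   -> 2 4
swap   -> 4 2
drop   -> 4
-6     -> 4 -6
drop   -> 4

4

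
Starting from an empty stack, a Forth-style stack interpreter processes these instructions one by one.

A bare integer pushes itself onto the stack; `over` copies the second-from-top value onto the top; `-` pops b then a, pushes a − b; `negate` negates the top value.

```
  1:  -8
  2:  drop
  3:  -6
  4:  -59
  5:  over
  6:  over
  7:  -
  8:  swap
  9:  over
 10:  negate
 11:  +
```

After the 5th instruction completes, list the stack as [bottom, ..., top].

-8    -8
drop  (empty)
-6    -6
-59   -6 -59
over  -6 -59 -6

[-6, -59, -6]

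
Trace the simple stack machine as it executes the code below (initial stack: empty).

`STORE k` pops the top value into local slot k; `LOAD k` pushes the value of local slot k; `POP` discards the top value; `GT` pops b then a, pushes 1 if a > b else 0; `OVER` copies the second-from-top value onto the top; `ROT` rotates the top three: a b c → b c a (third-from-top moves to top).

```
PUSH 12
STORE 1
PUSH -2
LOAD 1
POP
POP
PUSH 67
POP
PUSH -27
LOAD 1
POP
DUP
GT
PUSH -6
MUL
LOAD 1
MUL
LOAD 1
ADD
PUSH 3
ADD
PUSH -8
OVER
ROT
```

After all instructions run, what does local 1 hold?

12

PUSH 12  → [12]
STORE 1  → []
PUSH -2  → [-2]
LOAD 1   → [-2, 12]
POP      → [-2]
POP      → []
PUSH 67  → [67]
POP      → []
PUSH -27 → [-27]
LOAD 1   → [-27, 12]
POP      → [-27]
DUP      → [-27, -27]
GT       → [0]
PUSH -6  → [0, -6]
MUL      → [0]
LOAD 1   → [0, 12]
MUL      → [0]
LOAD 1   → [0, 12]
ADD      → [12]
PUSH 3   → [12, 3]
ADD      → [15]
PUSH -8  → [15, -8]
OVER     → [15, -8, 15]
ROT      → [-8, 15, 15]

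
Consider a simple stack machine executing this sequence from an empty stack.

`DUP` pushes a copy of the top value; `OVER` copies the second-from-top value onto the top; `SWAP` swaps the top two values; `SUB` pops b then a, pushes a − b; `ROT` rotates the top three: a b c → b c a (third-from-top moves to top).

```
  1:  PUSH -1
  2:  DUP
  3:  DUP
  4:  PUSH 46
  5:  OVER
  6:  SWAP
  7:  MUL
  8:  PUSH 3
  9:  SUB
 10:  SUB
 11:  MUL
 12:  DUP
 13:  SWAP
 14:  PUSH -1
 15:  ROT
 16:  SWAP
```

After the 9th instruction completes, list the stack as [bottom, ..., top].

PUSH -1 → -1
DUP     → -1 -1
DUP     → -1 -1 -1
PUSH 46 → -1 -1 -1 46
OVER    → -1 -1 -1 46 -1
SWAP    → -1 -1 -1 -1 46
MUL     → -1 -1 -1 -46
PUSH 3  → -1 -1 -1 -46 3
SUB     → -1 -1 -1 -49

[-1, -1, -1, -49]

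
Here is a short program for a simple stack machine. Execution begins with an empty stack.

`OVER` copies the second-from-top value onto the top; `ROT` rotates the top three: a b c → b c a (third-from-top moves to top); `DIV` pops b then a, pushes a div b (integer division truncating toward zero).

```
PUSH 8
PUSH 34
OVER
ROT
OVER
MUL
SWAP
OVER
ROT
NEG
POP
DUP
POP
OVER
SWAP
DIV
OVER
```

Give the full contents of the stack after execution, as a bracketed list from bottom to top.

PUSH 8  → [8]
PUSH 34 → [8, 34]
OVER    → [8, 34, 8]
ROT     → [34, 8, 8]
OVER    → [34, 8, 8, 8]
MUL     → [34, 8, 64]
SWAP    → [34, 64, 8]
OVER    → [34, 64, 8, 64]
ROT     → [34, 8, 64, 64]
NEG     → [34, 8, 64, -64]
POP     → [34, 8, 64]
DUP     → [34, 8, 64, 64]
POP     → [34, 8, 64]
OVER    → [34, 8, 64, 8]
SWAP    → [34, 8, 8, 64]
DIV     → [34, 8, 0]
OVER    → [34, 8, 0, 8]

[34, 8, 0, 8]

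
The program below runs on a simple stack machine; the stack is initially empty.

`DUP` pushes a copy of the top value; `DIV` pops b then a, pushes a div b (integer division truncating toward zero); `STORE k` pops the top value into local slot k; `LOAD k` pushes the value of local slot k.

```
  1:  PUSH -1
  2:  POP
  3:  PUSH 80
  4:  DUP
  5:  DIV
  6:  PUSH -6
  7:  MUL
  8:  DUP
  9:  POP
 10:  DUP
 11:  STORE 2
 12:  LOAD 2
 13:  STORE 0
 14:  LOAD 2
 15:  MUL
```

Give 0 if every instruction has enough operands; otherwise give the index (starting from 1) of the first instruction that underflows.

PUSH -1 -> [-1]
POP     -> []
PUSH 80 -> [80]
DUP     -> [80, 80]
DIV     -> [1]
PUSH -6 -> [1, -6]
MUL     -> [-6]
DUP     -> [-6, -6]
POP     -> [-6]
DUP     -> [-6, -6]
STORE 2 -> [-6]
LOAD 2  -> [-6, -6]
STORE 0 -> [-6]
LOAD 2  -> [-6, -6]
MUL     -> [36]

0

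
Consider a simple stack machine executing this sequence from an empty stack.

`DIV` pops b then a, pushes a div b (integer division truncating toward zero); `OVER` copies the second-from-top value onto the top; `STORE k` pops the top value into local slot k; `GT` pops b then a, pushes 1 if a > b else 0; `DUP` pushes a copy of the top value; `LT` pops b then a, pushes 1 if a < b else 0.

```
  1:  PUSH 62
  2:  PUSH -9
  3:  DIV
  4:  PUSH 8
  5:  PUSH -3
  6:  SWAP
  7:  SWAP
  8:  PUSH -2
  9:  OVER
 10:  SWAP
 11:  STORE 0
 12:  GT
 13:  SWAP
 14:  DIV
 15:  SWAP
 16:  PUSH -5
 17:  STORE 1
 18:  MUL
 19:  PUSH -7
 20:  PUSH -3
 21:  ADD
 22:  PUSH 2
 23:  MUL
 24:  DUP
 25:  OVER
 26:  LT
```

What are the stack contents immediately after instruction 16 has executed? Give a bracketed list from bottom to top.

PUSH 62 → [62]
PUSH -9 → [62, -9]
DIV     → [-6]
PUSH 8  → [-6, 8]
PUSH -3 → [-6, 8, -3]
SWAP    → [-6, -3, 8]
SWAP    → [-6, 8, -3]
PUSH -2 → [-6, 8, -3, -2]
OVER    → [-6, 8, -3, -2, -3]
SWAP    → [-6, 8, -3, -3, -2]
STORE 0 → [-6, 8, -3, -3]
GT      → [-6, 8, 0]
SWAP    → [-6, 0, 8]
DIV     → [-6, 0]
SWAP    → [0, -6]
PUSH -5 → [0, -6, -5]

[0, -6, -5]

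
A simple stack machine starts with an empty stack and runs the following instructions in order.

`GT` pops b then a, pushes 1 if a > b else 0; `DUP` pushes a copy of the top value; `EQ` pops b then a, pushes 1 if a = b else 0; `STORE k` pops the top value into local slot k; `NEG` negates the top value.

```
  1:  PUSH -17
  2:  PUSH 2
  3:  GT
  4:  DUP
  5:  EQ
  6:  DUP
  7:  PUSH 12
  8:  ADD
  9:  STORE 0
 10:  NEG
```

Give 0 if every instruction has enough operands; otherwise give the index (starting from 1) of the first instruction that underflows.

0

PUSH -17 → [-17]
PUSH 2   → [-17, 2]
GT       → [0]
DUP      → [0, 0]
EQ       → [1]
DUP      → [1, 1]
PUSH 12  → [1, 1, 12]
ADD      → [1, 13]
STORE 0  → [1]
NEG      → [-1]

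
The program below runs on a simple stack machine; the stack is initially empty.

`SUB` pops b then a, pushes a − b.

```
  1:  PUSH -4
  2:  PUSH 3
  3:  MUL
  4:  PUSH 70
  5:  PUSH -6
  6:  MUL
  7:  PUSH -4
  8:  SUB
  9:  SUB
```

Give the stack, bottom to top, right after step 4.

PUSH -4 : [-4]
PUSH 3  : [-4, 3]
MUL     : [-12]
PUSH 70 : [-12, 70]

[-12, 70]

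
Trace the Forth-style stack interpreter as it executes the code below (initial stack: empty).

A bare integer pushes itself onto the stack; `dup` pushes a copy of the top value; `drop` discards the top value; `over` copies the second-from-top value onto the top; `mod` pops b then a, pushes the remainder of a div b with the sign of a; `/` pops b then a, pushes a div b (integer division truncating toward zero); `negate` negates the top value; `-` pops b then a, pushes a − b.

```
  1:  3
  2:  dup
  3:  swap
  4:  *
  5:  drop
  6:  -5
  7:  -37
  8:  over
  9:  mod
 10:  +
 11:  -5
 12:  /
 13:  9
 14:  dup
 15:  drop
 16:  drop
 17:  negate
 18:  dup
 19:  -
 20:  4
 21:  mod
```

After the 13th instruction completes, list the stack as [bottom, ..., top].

3    → 3
dup  → 3 3
swap → 3 3
*    → 9
drop → (empty)
-5   → -5
-37  → -5 -37
over → -5 -37 -5
mod  → -5 -2
+    → -7
-5   → -7 -5
/    → 1
9    → 1 9

[1, 9]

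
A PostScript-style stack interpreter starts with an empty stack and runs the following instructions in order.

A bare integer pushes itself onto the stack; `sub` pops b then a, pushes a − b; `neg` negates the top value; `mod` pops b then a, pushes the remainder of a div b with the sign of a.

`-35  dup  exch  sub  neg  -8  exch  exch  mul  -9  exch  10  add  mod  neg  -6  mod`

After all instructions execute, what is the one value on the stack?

3

-35  → -35
dup  → -35 -35
exch → -35 -35
sub  → 0
neg  → 0
-8   → 0 -8
exch → -8 0
exch → 0 -8
mul  → 0
-9   → 0 -9
exch → -9 0
10   → -9 0 10
add  → -9 10
mod  → -9
neg  → 9
-6   → 9 -6
mod  → 3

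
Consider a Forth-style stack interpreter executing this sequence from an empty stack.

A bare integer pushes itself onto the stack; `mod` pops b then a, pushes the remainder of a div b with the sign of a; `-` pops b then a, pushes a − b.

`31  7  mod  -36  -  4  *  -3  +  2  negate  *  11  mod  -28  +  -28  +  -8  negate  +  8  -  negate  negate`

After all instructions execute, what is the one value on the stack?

-65

31      31
7       31 7
mod     3
-36     3 -36
-       39
4       39 4
*       156
-3      156 -3
+       153
2       153 2
negate  153 -2
*       -306
11      -306 11
mod     -9
-28     -9 -28
+       -37
-28     -37 -28
+       -65
-8      -65 -8
negate  -65 8
+       -57
8       -57 8
-       -65
negate  65
negate  -65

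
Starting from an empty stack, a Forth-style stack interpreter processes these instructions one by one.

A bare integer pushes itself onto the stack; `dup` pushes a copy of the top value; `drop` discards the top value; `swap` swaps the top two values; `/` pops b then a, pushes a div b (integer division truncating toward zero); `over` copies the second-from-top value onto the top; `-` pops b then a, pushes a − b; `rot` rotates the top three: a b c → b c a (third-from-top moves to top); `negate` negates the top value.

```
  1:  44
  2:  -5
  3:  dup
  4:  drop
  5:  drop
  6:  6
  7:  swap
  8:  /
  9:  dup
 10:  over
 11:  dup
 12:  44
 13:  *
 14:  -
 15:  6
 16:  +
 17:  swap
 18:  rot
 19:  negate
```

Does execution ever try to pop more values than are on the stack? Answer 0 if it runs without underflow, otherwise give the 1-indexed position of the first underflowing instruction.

0

44      [44]
-5      [44, -5]
dup     [44, -5, -5]
drop    [44, -5]
drop    [44]
6       [44, 6]
swap    [6, 44]
/       [0]
dup     [0, 0]
over    [0, 0, 0]
dup     [0, 0, 0, 0]
44      [0, 0, 0, 0, 44]
*       [0, 0, 0, 0]
-       [0, 0, 0]
6       [0, 0, 0, 6]
+       [0, 0, 6]
swap    [0, 6, 0]
rot     [6, 0, 0]
negate  [6, 0, 0]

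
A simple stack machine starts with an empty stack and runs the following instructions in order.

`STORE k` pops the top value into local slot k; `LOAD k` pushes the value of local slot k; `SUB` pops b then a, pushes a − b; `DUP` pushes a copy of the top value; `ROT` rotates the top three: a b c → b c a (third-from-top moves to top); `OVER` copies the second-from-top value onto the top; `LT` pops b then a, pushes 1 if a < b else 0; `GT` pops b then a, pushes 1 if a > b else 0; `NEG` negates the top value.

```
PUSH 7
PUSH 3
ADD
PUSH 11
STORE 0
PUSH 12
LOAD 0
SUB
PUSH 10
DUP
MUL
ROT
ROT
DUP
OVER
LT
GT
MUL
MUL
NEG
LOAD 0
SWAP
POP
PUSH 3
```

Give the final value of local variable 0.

11

PUSH 7  -> 7
PUSH 3  -> 7 3
ADD     -> 10
PUSH 11 -> 10 11
STORE 0 -> 10
PUSH 12 -> 10 12
LOAD 0  -> 10 12 11
SUB     -> 10 1
PUSH 10 -> 10 1 10
DUP     -> 10 1 10 10
MUL     -> 10 1 100
ROT     -> 1 100 10
ROT     -> 100 10 1
DUP     -> 100 10 1 1
OVER    -> 100 10 1 1 1
LT      -> 100 10 1 0
GT      -> 100 10 1
MUL     -> 100 10
MUL     -> 1000
NEG     -> -1000
LOAD 0  -> -1000 11
SWAP    -> 11 -1000
POP     -> 11
PUSH 3  -> 11 3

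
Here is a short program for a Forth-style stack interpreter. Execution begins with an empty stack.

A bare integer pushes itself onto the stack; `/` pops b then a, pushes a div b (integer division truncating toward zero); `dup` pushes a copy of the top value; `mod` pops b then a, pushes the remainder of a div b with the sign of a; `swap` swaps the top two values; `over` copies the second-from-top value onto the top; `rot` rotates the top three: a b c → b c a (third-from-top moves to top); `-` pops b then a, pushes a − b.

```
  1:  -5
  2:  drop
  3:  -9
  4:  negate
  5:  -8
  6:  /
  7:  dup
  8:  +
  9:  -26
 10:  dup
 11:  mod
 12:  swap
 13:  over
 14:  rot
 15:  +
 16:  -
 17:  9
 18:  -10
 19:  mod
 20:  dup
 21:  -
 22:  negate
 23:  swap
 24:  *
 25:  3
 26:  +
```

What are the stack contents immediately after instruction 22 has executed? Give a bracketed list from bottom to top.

-5      -5
drop    (empty)
-9      -9
negate  9
-8      9 -8
/       -1
dup     -1 -1
+       -2
-26     -2 -26
dup     -2 -26 -26
mod     -2 0
swap    0 -2
over    0 -2 0
rot     -2 0 0
+       -2 0
-       -2
9       -2 9
-10     -2 9 -10
mod     -2 9
dup     -2 9 9
-       -2 0
negate  -2 0

[-2, 0]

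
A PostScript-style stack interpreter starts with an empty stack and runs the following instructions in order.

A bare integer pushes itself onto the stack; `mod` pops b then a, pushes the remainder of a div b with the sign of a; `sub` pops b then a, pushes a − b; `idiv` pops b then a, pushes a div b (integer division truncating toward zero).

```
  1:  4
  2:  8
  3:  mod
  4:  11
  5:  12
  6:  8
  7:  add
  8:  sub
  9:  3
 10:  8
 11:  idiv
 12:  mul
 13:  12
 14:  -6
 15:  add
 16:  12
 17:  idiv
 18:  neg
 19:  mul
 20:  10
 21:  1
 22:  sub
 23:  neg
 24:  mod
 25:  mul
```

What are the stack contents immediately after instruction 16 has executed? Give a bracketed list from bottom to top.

4    -> [4]
8    -> [4, 8]
mod  -> [4]
11   -> [4, 11]
12   -> [4, 11, 12]
8    -> [4, 11, 12, 8]
add  -> [4, 11, 20]
sub  -> [4, -9]
3    -> [4, -9, 3]
8    -> [4, -9, 3, 8]
idiv -> [4, -9, 0]
mul  -> [4, 0]
12   -> [4, 0, 12]
-6   -> [4, 0, 12, -6]
add  -> [4, 0, 6]
12   -> [4, 0, 6, 12]

[4, 0, 6, 12]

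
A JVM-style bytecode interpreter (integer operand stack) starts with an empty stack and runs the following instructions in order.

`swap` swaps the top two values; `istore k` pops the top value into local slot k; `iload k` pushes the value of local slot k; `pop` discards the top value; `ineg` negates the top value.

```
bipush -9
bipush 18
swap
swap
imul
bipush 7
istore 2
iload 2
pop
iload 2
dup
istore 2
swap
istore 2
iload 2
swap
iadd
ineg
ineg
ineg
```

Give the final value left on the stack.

bipush -9 -> -9
bipush 18 -> -9 18
swap      -> 18 -9
swap      -> -9 18
imul      -> -162
bipush 7  -> -162 7
istore 2  -> -162
iload 2   -> -162 7
pop       -> -162
iload 2   -> -162 7
dup       -> -162 7 7
istore 2  -> -162 7
swap      -> 7 -162
istore 2  -> 7
iload 2   -> 7 -162
swap      -> -162 7
iadd      -> -155
ineg      -> 155
ineg      -> -155
ineg      -> 155

155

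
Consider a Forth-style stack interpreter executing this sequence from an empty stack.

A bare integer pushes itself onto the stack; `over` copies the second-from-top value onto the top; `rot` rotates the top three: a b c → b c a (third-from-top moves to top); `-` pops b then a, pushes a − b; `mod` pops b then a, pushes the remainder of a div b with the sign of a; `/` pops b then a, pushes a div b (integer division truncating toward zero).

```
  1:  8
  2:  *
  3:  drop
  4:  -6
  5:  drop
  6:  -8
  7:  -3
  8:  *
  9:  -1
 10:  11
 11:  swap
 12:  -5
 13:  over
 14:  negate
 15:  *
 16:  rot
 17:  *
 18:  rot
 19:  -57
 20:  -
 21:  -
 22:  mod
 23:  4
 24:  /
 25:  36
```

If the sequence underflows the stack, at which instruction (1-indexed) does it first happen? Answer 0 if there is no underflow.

2

8 : [8]
*  — needs 2 operands, stack has 1 → underflow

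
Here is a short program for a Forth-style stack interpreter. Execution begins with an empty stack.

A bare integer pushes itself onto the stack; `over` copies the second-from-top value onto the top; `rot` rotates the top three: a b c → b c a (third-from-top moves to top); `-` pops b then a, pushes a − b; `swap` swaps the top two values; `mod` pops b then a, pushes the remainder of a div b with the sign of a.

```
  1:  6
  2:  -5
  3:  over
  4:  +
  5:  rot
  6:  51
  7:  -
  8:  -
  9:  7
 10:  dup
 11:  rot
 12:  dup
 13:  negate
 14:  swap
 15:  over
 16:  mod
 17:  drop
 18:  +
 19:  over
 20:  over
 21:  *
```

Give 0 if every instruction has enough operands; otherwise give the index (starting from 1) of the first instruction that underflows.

6    -> 6
-5   -> 6 -5
over -> 6 -5 6
+    -> 6 1
rot  — needs 3 operands, stack has 2 → underflow

5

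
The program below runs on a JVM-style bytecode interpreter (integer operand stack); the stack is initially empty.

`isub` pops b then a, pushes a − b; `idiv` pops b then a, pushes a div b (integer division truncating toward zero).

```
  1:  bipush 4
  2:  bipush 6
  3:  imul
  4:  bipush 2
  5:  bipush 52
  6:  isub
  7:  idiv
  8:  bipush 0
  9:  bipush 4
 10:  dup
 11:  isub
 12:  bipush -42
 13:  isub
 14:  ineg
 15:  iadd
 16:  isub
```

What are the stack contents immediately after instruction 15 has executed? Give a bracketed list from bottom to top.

[0, -42]

bipush 4    [4]
bipush 6    [4, 6]
imul        [24]
bipush 2    [24, 2]
bipush 52   [24, 2, 52]
isub        [24, -50]
idiv        [0]
bipush 0    [0, 0]
bipush 4    [0, 0, 4]
dup         [0, 0, 4, 4]
isub        [0, 0, 0]
bipush -42  [0, 0, 0, -42]
isub        [0, 0, 42]
ineg        [0, 0, -42]
iadd        [0, -42]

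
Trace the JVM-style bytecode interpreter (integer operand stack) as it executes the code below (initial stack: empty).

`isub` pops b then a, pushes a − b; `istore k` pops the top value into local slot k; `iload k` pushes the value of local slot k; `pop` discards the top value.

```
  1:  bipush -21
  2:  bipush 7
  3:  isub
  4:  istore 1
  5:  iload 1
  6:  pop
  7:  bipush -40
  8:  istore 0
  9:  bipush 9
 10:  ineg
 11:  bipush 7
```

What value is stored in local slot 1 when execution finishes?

bipush -21 → -21
bipush 7   → -21 7
isub       → -28
istore 1   → (empty)
iload 1    → -28
pop        → (empty)
bipush -40 → -40
istore 0   → (empty)
bipush 9   → 9
ineg       → -9
bipush 7   → -9 7

-28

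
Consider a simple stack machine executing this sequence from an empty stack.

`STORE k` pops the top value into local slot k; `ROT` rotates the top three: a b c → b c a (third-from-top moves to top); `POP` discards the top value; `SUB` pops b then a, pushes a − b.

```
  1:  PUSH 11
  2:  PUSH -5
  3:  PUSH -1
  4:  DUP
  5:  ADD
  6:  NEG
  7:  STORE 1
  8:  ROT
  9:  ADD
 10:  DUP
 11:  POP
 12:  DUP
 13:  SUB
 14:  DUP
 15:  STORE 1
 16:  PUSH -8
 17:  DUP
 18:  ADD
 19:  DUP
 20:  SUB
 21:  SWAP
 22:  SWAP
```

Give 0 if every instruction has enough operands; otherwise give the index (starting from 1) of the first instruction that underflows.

PUSH 11 → 11
PUSH -5 → 11 -5
PUSH -1 → 11 -5 -1
DUP     → 11 -5 -1 -1
ADD     → 11 -5 -2
NEG     → 11 -5 2
STORE 1 → 11 -5
ROT  — needs 3 operands, stack has 2 → underflow

8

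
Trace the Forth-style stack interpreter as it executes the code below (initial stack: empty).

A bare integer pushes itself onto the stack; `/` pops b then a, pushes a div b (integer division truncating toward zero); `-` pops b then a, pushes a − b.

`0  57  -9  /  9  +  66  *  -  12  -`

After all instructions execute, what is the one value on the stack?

0  → 0
57 → 0 57
-9 → 0 57 -9
/  → 0 -6
9  → 0 -6 9
+  → 0 3
66 → 0 3 66
*  → 0 198
-  → -198
12 → -198 12
-  → -210

-210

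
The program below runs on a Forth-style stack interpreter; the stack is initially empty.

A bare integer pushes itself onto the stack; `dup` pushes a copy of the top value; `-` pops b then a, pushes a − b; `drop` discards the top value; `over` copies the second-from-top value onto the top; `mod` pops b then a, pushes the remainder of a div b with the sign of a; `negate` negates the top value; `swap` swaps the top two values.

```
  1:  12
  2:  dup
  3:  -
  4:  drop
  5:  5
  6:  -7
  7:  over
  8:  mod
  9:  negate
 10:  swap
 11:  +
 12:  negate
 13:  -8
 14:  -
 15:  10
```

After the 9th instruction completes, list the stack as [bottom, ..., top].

[5, 2]

12      12
dup     12 12
-       0
drop    (empty)
5       5
-7      5 -7
over    5 -7 5
mod     5 -2
negate  5 2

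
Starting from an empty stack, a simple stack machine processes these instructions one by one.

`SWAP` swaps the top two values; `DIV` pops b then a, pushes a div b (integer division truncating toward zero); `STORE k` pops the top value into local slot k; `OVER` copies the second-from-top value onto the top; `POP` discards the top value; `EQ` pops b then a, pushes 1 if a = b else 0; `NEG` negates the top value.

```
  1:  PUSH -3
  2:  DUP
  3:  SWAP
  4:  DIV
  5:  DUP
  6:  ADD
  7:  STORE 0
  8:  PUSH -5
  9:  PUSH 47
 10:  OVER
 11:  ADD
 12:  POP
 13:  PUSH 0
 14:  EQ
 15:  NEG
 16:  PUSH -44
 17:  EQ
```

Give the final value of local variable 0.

2

PUSH -3   -3
DUP       -3 -3
SWAP      -3 -3
DIV       1
DUP       1 1
ADD       2
STORE 0   (empty)
PUSH -5   -5
PUSH 47   -5 47
OVER      -5 47 -5
ADD       -5 42
POP       -5
PUSH 0    -5 0
EQ        0
NEG       0
PUSH -44  0 -44
EQ        0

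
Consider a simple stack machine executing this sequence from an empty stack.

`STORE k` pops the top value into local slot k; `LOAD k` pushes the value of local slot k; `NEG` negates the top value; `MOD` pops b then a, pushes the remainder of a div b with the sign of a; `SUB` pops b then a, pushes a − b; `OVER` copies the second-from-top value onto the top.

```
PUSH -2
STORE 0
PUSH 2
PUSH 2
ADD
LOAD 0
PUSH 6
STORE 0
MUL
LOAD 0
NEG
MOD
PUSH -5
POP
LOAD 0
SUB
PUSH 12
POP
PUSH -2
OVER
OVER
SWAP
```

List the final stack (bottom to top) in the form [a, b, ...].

PUSH -2 -> [-2]
STORE 0 -> []
PUSH 2  -> [2]
PUSH 2  -> [2, 2]
ADD     -> [4]
LOAD 0  -> [4, -2]
PUSH 6  -> [4, -2, 6]
STORE 0 -> [4, -2]
MUL     -> [-8]
LOAD 0  -> [-8, 6]
NEG     -> [-8, -6]
MOD     -> [-2]
PUSH -5 -> [-2, -5]
POP     -> [-2]
LOAD 0  -> [-2, 6]
SUB     -> [-8]
PUSH 12 -> [-8, 12]
POP     -> [-8]
PUSH -2 -> [-8, -2]
OVER    -> [-8, -2, -8]
OVER    -> [-8, -2, -8, -2]
SWAP    -> [-8, -2, -2, -8]

[-8, -2, -2, -8]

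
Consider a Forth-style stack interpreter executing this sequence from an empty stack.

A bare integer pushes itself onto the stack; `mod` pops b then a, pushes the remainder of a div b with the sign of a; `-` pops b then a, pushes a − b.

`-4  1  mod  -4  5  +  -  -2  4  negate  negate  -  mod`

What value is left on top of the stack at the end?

-1

-4     -> [-4]
1      -> [-4, 1]
mod    -> [0]
-4     -> [0, -4]
5      -> [0, -4, 5]
+      -> [0, 1]
-      -> [-1]
-2     -> [-1, -2]
4      -> [-1, -2, 4]
negate -> [-1, -2, -4]
negate -> [-1, -2, 4]
-      -> [-1, -6]
mod    -> [-1]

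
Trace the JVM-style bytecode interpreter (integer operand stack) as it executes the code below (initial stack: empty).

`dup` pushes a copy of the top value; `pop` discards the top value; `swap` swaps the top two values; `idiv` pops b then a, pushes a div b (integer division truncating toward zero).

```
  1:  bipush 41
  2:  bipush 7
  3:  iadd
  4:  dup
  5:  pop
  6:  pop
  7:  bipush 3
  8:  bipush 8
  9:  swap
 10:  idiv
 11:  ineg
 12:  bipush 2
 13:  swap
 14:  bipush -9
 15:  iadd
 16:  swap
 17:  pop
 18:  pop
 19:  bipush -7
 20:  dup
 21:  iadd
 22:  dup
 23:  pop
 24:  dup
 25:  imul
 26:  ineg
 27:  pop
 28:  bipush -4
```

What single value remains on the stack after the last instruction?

bipush 41 : 41
bipush 7  : 41 7
iadd      : 48
dup       : 48 48
pop       : 48
pop       : (empty)
bipush 3  : 3
bipush 8  : 3 8
swap      : 8 3
idiv      : 2
ineg      : -2
bipush 2  : -2 2
swap      : 2 -2
bipush -9 : 2 -2 -9
iadd      : 2 -11
swap      : -11 2
pop       : -11
pop       : (empty)
bipush -7 : -7
dup       : -7 -7
iadd      : -14
dup       : -14 -14
pop       : -14
dup       : -14 -14
imul      : 196
ineg      : -196
pop       : (empty)
bipush -4 : -4

-4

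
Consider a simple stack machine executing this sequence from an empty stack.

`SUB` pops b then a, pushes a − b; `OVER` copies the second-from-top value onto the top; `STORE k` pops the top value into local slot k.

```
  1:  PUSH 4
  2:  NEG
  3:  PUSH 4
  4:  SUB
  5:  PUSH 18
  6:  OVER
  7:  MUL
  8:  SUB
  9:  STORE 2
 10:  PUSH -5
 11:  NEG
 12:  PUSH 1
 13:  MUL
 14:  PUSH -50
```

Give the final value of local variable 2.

136

PUSH 4   → [4]
NEG      → [-4]
PUSH 4   → [-4, 4]
SUB      → [-8]
PUSH 18  → [-8, 18]
OVER     → [-8, 18, -8]
MUL      → [-8, -144]
SUB      → [136]
STORE 2  → []
PUSH -5  → [-5]
NEG      → [5]
PUSH 1   → [5, 1]
MUL      → [5]
PUSH -50 → [5, -50]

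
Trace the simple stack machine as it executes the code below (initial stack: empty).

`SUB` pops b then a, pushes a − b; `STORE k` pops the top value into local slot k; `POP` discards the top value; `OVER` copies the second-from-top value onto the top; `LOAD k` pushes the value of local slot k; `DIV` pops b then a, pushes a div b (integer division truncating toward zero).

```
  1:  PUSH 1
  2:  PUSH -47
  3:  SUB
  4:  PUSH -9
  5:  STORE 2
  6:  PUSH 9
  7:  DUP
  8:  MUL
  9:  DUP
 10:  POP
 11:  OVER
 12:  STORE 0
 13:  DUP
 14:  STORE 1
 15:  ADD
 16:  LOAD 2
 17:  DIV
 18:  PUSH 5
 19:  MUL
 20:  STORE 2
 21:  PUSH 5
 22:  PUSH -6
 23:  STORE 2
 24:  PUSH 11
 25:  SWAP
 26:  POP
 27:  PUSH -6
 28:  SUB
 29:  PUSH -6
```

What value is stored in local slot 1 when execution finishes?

PUSH 1   → [1]
PUSH -47 → [1, -47]
SUB      → [48]
PUSH -9  → [48, -9]
STORE 2  → [48]
PUSH 9   → [48, 9]
DUP      → [48, 9, 9]
MUL      → [48, 81]
DUP      → [48, 81, 81]
POP      → [48, 81]
OVER     → [48, 81, 48]
STORE 0  → [48, 81]
DUP      → [48, 81, 81]
STORE 1  → [48, 81]
ADD      → [129]
LOAD 2   → [129, -9]
DIV      → [-14]
PUSH 5   → [-14, 5]
MUL      → [-70]
STORE 2  → []
PUSH 5   → [5]
PUSH -6  → [5, -6]
STORE 2  → [5]
PUSH 11  → [5, 11]
SWAP     → [11, 5]
POP      → [11]
PUSH -6  → [11, -6]
SUB      → [17]
PUSH -6  → [17, -6]

81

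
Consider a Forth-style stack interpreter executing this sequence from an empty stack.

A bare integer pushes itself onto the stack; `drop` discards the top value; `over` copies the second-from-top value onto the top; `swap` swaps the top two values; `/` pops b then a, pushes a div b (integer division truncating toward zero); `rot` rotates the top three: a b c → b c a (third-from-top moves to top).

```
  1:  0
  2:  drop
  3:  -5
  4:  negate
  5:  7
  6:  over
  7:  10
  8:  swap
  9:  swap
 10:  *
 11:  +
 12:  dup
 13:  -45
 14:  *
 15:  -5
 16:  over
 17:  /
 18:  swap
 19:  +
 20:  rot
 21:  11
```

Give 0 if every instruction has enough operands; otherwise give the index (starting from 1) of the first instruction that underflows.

0      → 0
drop   → (empty)
-5     → -5
negate → 5
7      → 5 7
over   → 5 7 5
10     → 5 7 5 10
swap   → 5 7 10 5
swap   → 5 7 5 10
*      → 5 7 50
+      → 5 57
dup    → 5 57 57
-45    → 5 57 57 -45
*      → 5 57 -2565
-5     → 5 57 -2565 -5
over   → 5 57 -2565 -5 -2565
/      → 5 57 -2565 0
swap   → 5 57 0 -2565
+      → 5 57 -2565
rot    → 57 -2565 5
11     → 57 -2565 5 11

0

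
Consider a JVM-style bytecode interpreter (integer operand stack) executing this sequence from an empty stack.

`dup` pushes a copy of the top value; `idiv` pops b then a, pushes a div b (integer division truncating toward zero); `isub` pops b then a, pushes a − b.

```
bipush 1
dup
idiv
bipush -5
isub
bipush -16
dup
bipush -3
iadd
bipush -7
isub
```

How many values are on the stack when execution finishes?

bipush 1    1
dup         1 1
idiv        1
bipush -5   1 -5
isub        6
bipush -16  6 -16
dup         6 -16 -16
bipush -3   6 -16 -16 -3
iadd        6 -16 -19
bipush -7   6 -16 -19 -7
isub        6 -16 -12

3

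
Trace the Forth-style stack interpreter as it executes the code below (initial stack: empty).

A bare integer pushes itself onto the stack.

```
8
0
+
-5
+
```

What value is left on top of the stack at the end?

8  → 8
0  → 8 0
+  → 8
-5 → 8 -5
+  → 3

3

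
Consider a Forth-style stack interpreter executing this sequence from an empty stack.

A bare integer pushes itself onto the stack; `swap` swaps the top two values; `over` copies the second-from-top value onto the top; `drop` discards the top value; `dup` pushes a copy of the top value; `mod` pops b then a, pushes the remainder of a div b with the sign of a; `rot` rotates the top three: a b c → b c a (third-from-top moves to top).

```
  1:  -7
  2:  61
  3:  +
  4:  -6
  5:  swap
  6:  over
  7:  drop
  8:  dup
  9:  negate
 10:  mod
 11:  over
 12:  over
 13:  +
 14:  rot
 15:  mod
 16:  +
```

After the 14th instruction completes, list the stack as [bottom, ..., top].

[0, -6, -6]

-7     → -7
61     → -7 61
+      → 54
-6     → 54 -6
swap   → -6 54
over   → -6 54 -6
drop   → -6 54
dup    → -6 54 54
negate → -6 54 -54
mod    → -6 0
over   → -6 0 -6
over   → -6 0 -6 0
+      → -6 0 -6
rot    → 0 -6 -6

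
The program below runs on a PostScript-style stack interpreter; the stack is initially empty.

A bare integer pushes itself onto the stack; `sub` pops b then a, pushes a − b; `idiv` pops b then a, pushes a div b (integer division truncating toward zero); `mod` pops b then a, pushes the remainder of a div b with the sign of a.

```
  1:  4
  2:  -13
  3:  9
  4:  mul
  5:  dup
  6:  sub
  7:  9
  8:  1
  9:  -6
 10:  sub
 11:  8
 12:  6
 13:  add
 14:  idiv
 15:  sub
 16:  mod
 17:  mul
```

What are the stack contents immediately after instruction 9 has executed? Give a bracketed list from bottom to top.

[4, 0, 9, 1, -6]

4    [4]
-13  [4, -13]
9    [4, -13, 9]
mul  [4, -117]
dup  [4, -117, -117]
sub  [4, 0]
9    [4, 0, 9]
1    [4, 0, 9, 1]
-6   [4, 0, 9, 1, -6]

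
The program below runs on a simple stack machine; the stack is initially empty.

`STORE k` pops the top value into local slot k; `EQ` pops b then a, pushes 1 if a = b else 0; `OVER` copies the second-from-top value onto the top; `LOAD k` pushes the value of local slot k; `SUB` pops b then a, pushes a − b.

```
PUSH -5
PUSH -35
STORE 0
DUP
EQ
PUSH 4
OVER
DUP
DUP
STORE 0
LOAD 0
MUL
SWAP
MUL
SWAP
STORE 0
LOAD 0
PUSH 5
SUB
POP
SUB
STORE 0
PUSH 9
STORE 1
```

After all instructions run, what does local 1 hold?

PUSH -5   [-5]
PUSH -35  [-5, -35]
STORE 0   [-5]
DUP       [-5, -5]
EQ        [1]
PUSH 4    [1, 4]
OVER      [1, 4, 1]
DUP       [1, 4, 1, 1]
DUP       [1, 4, 1, 1, 1]
STORE 0   [1, 4, 1, 1]
LOAD 0    [1, 4, 1, 1, 1]
MUL       [1, 4, 1, 1]
SWAP      [1, 4, 1, 1]
MUL       [1, 4, 1]
SWAP      [1, 1, 4]
STORE 0   [1, 1]
LOAD 0    [1, 1, 4]
PUSH 5    [1, 1, 4, 5]
SUB       [1, 1, -1]
POP       [1, 1]
SUB       [0]
STORE 0   []
PUSH 9    [9]
STORE 1   []

9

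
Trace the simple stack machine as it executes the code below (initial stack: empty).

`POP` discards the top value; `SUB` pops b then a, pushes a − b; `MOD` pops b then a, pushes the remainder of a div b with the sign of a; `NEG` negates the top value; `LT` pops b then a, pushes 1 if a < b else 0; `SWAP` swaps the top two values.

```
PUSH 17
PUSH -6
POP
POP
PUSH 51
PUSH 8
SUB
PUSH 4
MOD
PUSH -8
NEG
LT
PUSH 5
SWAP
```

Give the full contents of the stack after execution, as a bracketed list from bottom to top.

[5, 1]

PUSH 17 → [17]
PUSH -6 → [17, -6]
POP     → [17]
POP     → []
PUSH 51 → [51]
PUSH 8  → [51, 8]
SUB     → [43]
PUSH 4  → [43, 4]
MOD     → [3]
PUSH -8 → [3, -8]
NEG     → [3, 8]
LT      → [1]
PUSH 5  → [1, 5]
SWAP    → [5, 1]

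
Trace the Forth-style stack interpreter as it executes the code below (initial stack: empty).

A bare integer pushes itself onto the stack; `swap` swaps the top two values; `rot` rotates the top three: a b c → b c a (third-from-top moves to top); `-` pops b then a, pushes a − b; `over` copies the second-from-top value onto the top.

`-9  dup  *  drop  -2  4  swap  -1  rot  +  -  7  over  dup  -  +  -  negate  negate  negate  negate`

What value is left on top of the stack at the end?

-12

-9     → -9
dup    → -9 -9
*      → 81
drop   → (empty)
-2     → -2
4      → -2 4
swap   → 4 -2
-1     → 4 -2 -1
rot    → -2 -1 4
+      → -2 3
-      → -5
7      → -5 7
over   → -5 7 -5
dup    → -5 7 -5 -5
-      → -5 7 0
+      → -5 7
-      → -12
negate → 12
negate → -12
negate → 12
negate → -12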